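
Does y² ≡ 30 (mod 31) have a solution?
By Euler's criterion: 30^{15} ≡ 30 (mod 31). Since this equals -1 (≡ 30), 30 is not a QR.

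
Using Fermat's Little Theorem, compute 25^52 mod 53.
By Fermat's Little Theorem, 25^{52} ≡ 1 (mod 53) since 53 is prime and gcd(25, 53) = 1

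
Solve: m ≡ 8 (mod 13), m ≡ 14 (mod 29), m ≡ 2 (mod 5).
M = 13 × 29 × 5 = 1885. M₁ = 145, y₁ ≡ 7 (mod 13). M₂ = 65, y₂ ≡ 25 (mod 29). M₃ = 377, y₃ ≡ 3 (mod 5). m = 8×145×7 + 14×65×25 + 2×377×3 ≡ 1087 (mod 1885)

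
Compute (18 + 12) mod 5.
0

(18 + 12) = 30
30 mod 5 = 0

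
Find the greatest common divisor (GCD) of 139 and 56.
1

Using the Euclidean algorithm:
139 = 2 × 56 + 27
56 = 2 × 27 + 2
27 = 13 × 2 + 1
2 = 2 × 1 + 0

GCD(139, 56) = 1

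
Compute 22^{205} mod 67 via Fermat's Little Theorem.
14

By Fermat's Little Theorem, a^(p-1) ≡ 1 (mod p) for prime p and gcd(a, p) = 1
Here p = 67, so 22^66 ≡ 1 (mod 67)
We can reduce the exponent: 205 mod 66 = 7
So 22^205 ≡ 22^7 (mod 67)
Computing: 22^7 mod 67 = 14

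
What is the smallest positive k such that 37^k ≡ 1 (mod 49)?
Powers of 37 mod 49: 37^1≡37, 37^2≡46, 37^3≡36, 37^4≡9, 37^5≡39, 37^6≡22, 37^7≡30, 37^8≡32, 37^9≡8, 37^10≡2, 37^11≡25, 37^12≡43, 37^13≡23, 37^14≡18, 37^15≡29, 37^16≡44, 37^17≡11, 37^18≡15, 37^19≡16, 37^20≡4, 37^21≡1. Order = 21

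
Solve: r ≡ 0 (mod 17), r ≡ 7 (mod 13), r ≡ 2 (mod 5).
M = 17 × 13 × 5 = 1105. M₁ = 65, y₁ ≡ 11 (mod 17). M₂ = 85, y₂ ≡ 2 (mod 13). M₃ = 221, y₃ ≡ 1 (mod 5). r = 0×65×11 + 7×85×2 + 2×221×1 ≡ 527 (mod 1105)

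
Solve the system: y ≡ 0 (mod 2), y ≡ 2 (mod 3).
M = 2 × 3 = 6. M₁ = 3, y₁ ≡ 1 (mod 2). M₂ = 2, y₂ ≡ 2 (mod 3). y = 0×3×1 + 2×2×2 ≡ 2 (mod 6)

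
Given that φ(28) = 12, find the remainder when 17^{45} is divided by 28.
By Euler: 17^{12} ≡ 1 (mod 28) since gcd(17, 28) = 1. 45 = 3×12 + 9. So 17^{45} ≡ 17^{9} ≡ 13 (mod 28)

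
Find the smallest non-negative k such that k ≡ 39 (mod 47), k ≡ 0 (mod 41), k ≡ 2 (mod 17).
12259

Using the Chinese Remainder Theorem:
M = product of moduli = 32759
For equation 1: M_1 = 697, 697 ≡ 39 (mod 47), inverse of 697 mod 47 is 41 (check: 39 × 41 = 1599 ≡ 1 (mod 47))
For equation 2: M_2 = 799, 799 ≡ 20 (mod 41), inverse of 799 mod 41 is 39 (check: 20 × 39 = 780 ≡ 1 (mod 41))
For equation 3: M_3 = 1927, 1927 ≡ 6 (mod 17), inverse of 1927 mod 17 is 3 (check: 6 × 3 = 18 ≡ 1 (mod 17))
Combine: k ≡ Σ r_i×M_i×(M_i⁻¹ mod m_i) = 39×697×41 + 0×799×39 + 2×1927×3 = 1114503 + 0 + 11562 = 1126065
1126065 mod 32759 = 12259
k ≡ 12259 (mod 32759)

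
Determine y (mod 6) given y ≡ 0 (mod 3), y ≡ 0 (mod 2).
0

Using the Chinese Remainder Theorem:
M = product of moduli = 6
For equation 1: M_1 = 2, 2 ≡ 2 (mod 3), inverse of 2 mod 3 is 2 (check: 2 × 2 = 4 ≡ 1 (mod 3))
For equation 2: M_2 = 3, 3 ≡ 1 (mod 2), inverse of 3 mod 2 is 1 (check: 1 × 1 = 1 ≡ 1 (mod 2))
Combine: y ≡ Σ r_i×M_i×(M_i⁻¹ mod m_i) = 0×2×2 + 0×3×1 = 0 + 0 = 0
0 mod 6 = 0
y ≡ 0 (mod 6)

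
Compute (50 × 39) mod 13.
0

(50 × 39) = 1950
1950 mod 13 = 0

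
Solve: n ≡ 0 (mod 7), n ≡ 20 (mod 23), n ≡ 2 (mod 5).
M = 7 × 23 × 5 = 805. M₁ = 115, y₁ ≡ 5 (mod 7). M₂ = 35, y₂ ≡ 2 (mod 23). M₃ = 161, y₃ ≡ 1 (mod 5). n = 0×115×5 + 20×35×2 + 2×161×1 ≡ 112 (mod 805)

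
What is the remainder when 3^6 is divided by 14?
6 = 4 + 2 (binary 110). Repeated squaring mod 14: 3^1 ≡ 3; 3^2 ≡ 3² = 9 ≡ 9; 3^4 ≡ 9² = 81 ≡ 11. Multiply: 3^6 = 3^4 × 3^2 ≡ 11 × 9 (mod 14): 11 × 9 = 99 ≡ 1. So 3^6 ≡ 1 (mod 14).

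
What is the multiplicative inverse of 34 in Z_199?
34^(-1) ≡ 41 (mod 199). Verification: 34 × 41 = 1394 ≡ 1 (mod 199)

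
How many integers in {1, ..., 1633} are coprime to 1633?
1540

Prime factorization: 1633 = 23 × 71
Using the formula φ(n) = n × Π(1 - 1/p) for each prime factor p:
φ(1633) = 1633 × (1 - 1/23) × (1 - 1/71)
φ(1633) = 1540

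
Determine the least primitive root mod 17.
p - 1 = 16 has prime divisors 2. h is a primitive root mod 17 iff h^(16/q) ≢ 1 (mod 17) for each such q.
h = 2: 2^8 ≡ 1 (mod 17); 2^8 ≡ 1, so not a primitive root.
h = 3: 3^8 ≡ 16 (mod 17); none is 1, so 3 has order 16 and is a primitive root.
The smallest primitive root mod 17 is g = 3.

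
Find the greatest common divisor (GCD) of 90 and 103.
1

Using the Euclidean algorithm:
90 = 0 × 103 + 90
103 = 1 × 90 + 13
90 = 6 × 13 + 12
13 = 1 × 12 + 1
12 = 12 × 1 + 0

GCD(90, 103) = 1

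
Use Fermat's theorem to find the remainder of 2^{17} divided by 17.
2

By Fermat's Little Theorem, a^(p-1) ≡ 1 (mod p) for prime p and gcd(a, p) = 1
Here p = 17, so 2^16 ≡ 1 (mod 17)
We can reduce the exponent: 17 mod 16 = 1
So 2^17 ≡ 2^1 (mod 17)
Computing: 2^1 mod 17 = 2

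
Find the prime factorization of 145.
5 × 29

Divide by primes starting from smallest:
145 ÷ 5 = 29
29 ÷ 29 = 1

145 = 5 × 29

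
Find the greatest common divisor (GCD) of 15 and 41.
1

Using the Euclidean algorithm:
15 = 0 × 41 + 15
41 = 2 × 15 + 11
15 = 1 × 11 + 4
11 = 2 × 4 + 3
4 = 1 × 3 + 1
3 = 3 × 1 + 0

GCD(15, 41) = 1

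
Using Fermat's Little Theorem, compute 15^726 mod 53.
By Fermat: 15^{52} ≡ 1 (mod 53). 726 ≡ 50 (mod 52). So 15^{726} ≡ 15^{50} ≡ 49 (mod 53)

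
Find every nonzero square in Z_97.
QRs mod 97: {1, 2, 3, 4, 6, 8, 9, 11, 12, 16, 18, 22, 24, 25, 27, 31, 32, 33, 35, 36, 43, 44, 47, 48, 49, 50, 53, 54, 61, 62, 64, 65, 66, 70, 72, 73, 75, 79, 81, 85, 86, 88, 89, 91, 93, 94, 95, 96}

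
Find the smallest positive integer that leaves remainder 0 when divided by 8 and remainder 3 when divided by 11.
M = 8 × 11 = 88. M₁ = 11, y₁ ≡ 3 (mod 8). M₂ = 8, y₂ ≡ 7 (mod 11). z = 0×11×3 + 3×8×7 ≡ 80 (mod 88). The smallest positive such number is 80.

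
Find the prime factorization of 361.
19^2

Divide by primes starting from smallest:
361 ÷ 19 = 19
19 ÷ 19 = 1

361 = 19^2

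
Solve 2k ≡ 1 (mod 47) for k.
2^(-1) ≡ 24 (mod 47). Verification: 2 × 24 = 48 ≡ 1 (mod 47)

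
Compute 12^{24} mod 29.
1

Using successive squaring:
Binary expansion of 24: 11000
Powers of 12 mod 29 (each is the square of the previous):
  12^1 ≡ 12 (mod 29)
  12^2 ≡ 12² = 144 ≡ 28 (mod 29)
  12^4 ≡ 28² = 784 ≡ 1 (mod 29)
  12^8 ≡ 1² = 1 ≡ 1 (mod 29)
  12^16 ≡ 1² = 1 ≡ 1 (mod 29)
24 = 16 + 8, so 12^24 = 12^16 × 12^8 ≡ 1 × 1 (mod 29)
Multiplying step by step:
  1 × 1 = 1 ≡ 1 (mod 29)
Result: 12^24 ≡ 1 (mod 29)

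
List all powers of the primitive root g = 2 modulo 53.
g^1, g^2, ..., g^{52} mod 53: {2, 4, 8, 16, 32, 11, 22, 44, 35, 17, 34, 15, 30, 7, 14, 28, 3, 6, 12, 24, 48, 43, 33, 13, 26, 52, 51, 49, 45, 37, 21, 42, 31, 9, 18, 36, 19, 38, 23, 46, 39, 25, 50, 47, 41, 29, 5, 10, 20, 40, 27, 1}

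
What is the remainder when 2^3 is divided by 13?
3 = 2 + 1 (binary 11). Repeated squaring mod 13: 2^1 ≡ 2; 2^2 ≡ 2² = 4 ≡ 4. Multiply: 2^3 = 2^2 × 2^1 ≡ 4 × 2 (mod 13): 4 × 2 = 8 ≡ 8. So 2^3 ≡ 8 (mod 13).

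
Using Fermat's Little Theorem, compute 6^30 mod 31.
By Fermat's Little Theorem, 6^{30} ≡ 1 (mod 31) since 31 is prime and gcd(6, 31) = 1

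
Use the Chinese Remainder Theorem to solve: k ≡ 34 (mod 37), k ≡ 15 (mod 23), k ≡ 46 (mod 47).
28857

Using the Chinese Remainder Theorem:
M = product of moduli = 39997
For equation 1: M_1 = 1081, 1081 ≡ 8 (mod 37), inverse of 1081 mod 37 is 14 (check: 8 × 14 = 112 ≡ 1 (mod 37))
For equation 2: M_2 = 1739, 1739 ≡ 14 (mod 23), inverse of 1739 mod 23 is 5 (check: 14 × 5 = 70 ≡ 1 (mod 23))
For equation 3: M_3 = 851, 851 ≡ 5 (mod 47), inverse of 851 mod 47 is 19 (check: 5 × 19 = 95 ≡ 1 (mod 47))
Combine: k ≡ Σ r_i×M_i×(M_i⁻¹ mod m_i) = 34×1081×14 + 15×1739×5 + 46×851×19 = 514556 + 130425 + 743774 = 1388755
1388755 mod 39997 = 28857
k ≡ 28857 (mod 39997)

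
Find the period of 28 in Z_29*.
Powers of 28 mod 29: 28^1≡28, 28^2≡1. Order = 2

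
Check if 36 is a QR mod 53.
By Euler's criterion: 36^{26} ≡ 1 (mod 53). Since this equals 1, 36 is a QR.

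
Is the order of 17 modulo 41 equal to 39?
No, the actual order is 40, not 39.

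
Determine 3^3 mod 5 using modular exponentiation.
3 = 2 + 1 (binary 11). Repeated squaring mod 5: 3^1 ≡ 3; 3^2 ≡ 3² = 9 ≡ 4. Multiply: 3^3 = 3^2 × 3^1 ≡ 4 × 3 (mod 5): 4 × 3 = 12 ≡ 2. So 3^3 ≡ 2 (mod 5).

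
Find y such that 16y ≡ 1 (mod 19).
16^(-1) ≡ 6 (mod 19). Verification: 16 × 6 = 96 ≡ 1 (mod 19)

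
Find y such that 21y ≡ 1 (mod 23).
21^(-1) ≡ 11 (mod 23). Verification: 21 × 11 = 231 ≡ 1 (mod 23)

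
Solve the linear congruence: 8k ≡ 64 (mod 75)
8

Since gcd(8, 75) = 1 divides 64, a solution exists.
Multiply both sides by the inverse of 8 mod 75:
  8^(-1) mod 75 = 47
  x ≡ 47 × 64 ≡ 3008 ≡ 8 (mod 75)
Verification: 8 × 8 = 64 = 0 × 75 + 64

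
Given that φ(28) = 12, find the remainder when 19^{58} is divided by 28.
By Euler: 19^{12} ≡ 1 (mod 28) since gcd(19, 28) = 1. 58 = 4×12 + 10. So 19^{58} ≡ 19^{10} ≡ 9 (mod 28)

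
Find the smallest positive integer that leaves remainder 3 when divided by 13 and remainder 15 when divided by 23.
M = 13 × 23 = 299. M₁ = 23, y₁ ≡ 4 (mod 13). M₂ = 13, y₂ ≡ 16 (mod 23). x = 3×23×4 + 15×13×16 ≡ 107 (mod 299). The smallest positive such number is 107.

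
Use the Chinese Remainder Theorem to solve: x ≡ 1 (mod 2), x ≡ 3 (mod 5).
3

Using the Chinese Remainder Theorem:
M = product of moduli = 10
For equation 1: M_1 = 5, 5 ≡ 1 (mod 2), inverse of 5 mod 2 is 1 (check: 1 × 1 = 1 ≡ 1 (mod 2))
For equation 2: M_2 = 2, 2 ≡ 2 (mod 5), inverse of 2 mod 5 is 3 (check: 2 × 3 = 6 ≡ 1 (mod 5))
Combine: x ≡ Σ r_i×M_i×(M_i⁻¹ mod m_i) = 1×5×1 + 3×2×3 = 5 + 18 = 23
23 mod 10 = 3
x ≡ 3 (mod 10)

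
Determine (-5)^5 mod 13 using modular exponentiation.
(-5) ≡ 8 (mod 13). 5 = 4 + 1 (binary 101). Repeated squaring mod 13: 8^1 ≡ 8; 8^2 ≡ 8² = 64 ≡ 12; 8^4 ≡ 12² = 144 ≡ 1. Multiply: (-5)^5 ≡ 8^4 × 8^1 ≡ 1 × 8 (mod 13): 1 × 8 = 8 ≡ 8. So (-5)^5 ≡ 8 (mod 13).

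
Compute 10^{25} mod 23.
11

Using successive squaring:
Binary expansion of 25: 11001
Powers of 10 mod 23 (each is the square of the previous):
  10^1 ≡ 10 (mod 23)
  10^2 ≡ 10² = 100 ≡ 8 (mod 23)
  10^4 ≡ 8² = 64 ≡ 18 (mod 23)
  10^8 ≡ 18² = 324 ≡ 2 (mod 23)
  10^16 ≡ 2² = 4 ≡ 4 (mod 23)
25 = 16 + 8 + 1, so 10^25 = 10^16 × 10^8 × 10^1 ≡ 4 × 2 × 10 (mod 23)
Multiplying step by step:
  4 × 2 = 8 ≡ 8 (mod 23)
  8 × 10 = 80 ≡ 11 (mod 23)
Result: 10^25 ≡ 11 (mod 23)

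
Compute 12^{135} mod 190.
18

Using successive squaring:
Binary expansion of 135: 10000111
Powers of 12 mod 190 (each is the square of the previous):
  12^1 ≡ 12 (mod 190)
  12^2 ≡ 12² = 144 ≡ 144 (mod 190)
  12^4 ≡ 144² = 20736 ≡ 26 (mod 190)
  12^8 ≡ 26² = 676 ≡ 106 (mod 190)
  12^16 ≡ 106² = 11236 ≡ 26 (mod 190)
  12^32 ≡ 26² = 676 ≡ 106 (mod 190)
  12^64 ≡ 106² = 11236 ≡ 26 (mod 190)
  12^128 ≡ 26² = 676 ≡ 106 (mod 190)
135 = 128 + 4 + 2 + 1, so 12^135 = 12^128 × 12^4 × 12^2 × 12^1 ≡ 106 × 26 × 144 × 12 (mod 190)
Multiplying step by step:
  106 × 26 = 2756 ≡ 96 (mod 190)
  96 × 144 = 13824 ≡ 144 (mod 190)
  144 × 12 = 1728 ≡ 18 (mod 190)
Result: 12^135 ≡ 18 (mod 190)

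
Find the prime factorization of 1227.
3 × 409

Divide by primes starting from smallest:
1227 ÷ 3 = 409
409 ÷ 409 = 1

1227 = 3 × 409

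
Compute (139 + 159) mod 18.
10

(139 + 159) = 298
298 mod 18 = 10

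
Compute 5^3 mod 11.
3 = 2 + 1 (binary 11). Repeated squaring mod 11: 5^1 ≡ 5; 5^2 ≡ 5² = 25 ≡ 3. Multiply: 5^3 = 5^2 × 5^1 ≡ 3 × 5 (mod 11): 3 × 5 = 15 ≡ 4. So 5^3 ≡ 4 (mod 11).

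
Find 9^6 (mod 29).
6 = 4 + 2 (binary 110). Repeated squaring mod 29: 9^1 ≡ 9; 9^2 ≡ 9² = 81 ≡ 23; 9^4 ≡ 23² = 529 ≡ 7. Multiply: 9^6 = 9^4 × 9^2 ≡ 7 × 23 (mod 29): 7 × 23 = 161 ≡ 16. So 9^6 ≡ 16 (mod 29).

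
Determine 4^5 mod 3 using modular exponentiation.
4 ≡ 1 (mod 3). 5 = 4 + 1 (binary 101). Repeated squaring mod 3: 1^1 ≡ 1; 1^2 ≡ 1² = 1 ≡ 1; 1^4 ≡ 1² = 1 ≡ 1. Multiply: 4^5 ≡ 1^4 × 1^1 ≡ 1 × 1 (mod 3): 1 × 1 = 1 ≡ 1. So 4^5 ≡ 1 (mod 3).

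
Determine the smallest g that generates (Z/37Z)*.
2

A primitive root g modulo p has order p-1 = 36
Prime divisors of 36: [2, 3]
g is a primitive root iff g^(36/q) ≢ 1 (mod 37) for each prime divisor q
Testing small values:
  g = 2: 2^18 ≡ 36, 2^12 ≡ 26 (mod 37) → none is 1, primitive root!
The smallest primitive root is 2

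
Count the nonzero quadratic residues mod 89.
For prime 89, there are (p-1)/2 = (89-1)/2 = 44 quadratic residues (excluding 0).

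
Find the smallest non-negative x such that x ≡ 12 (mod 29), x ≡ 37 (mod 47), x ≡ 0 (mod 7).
5348

Using the Chinese Remainder Theorem:
M = product of moduli = 9541
For equation 1: M_1 = 329, 329 ≡ 10 (mod 29), inverse of 329 mod 29 is 3 (check: 10 × 3 = 30 ≡ 1 (mod 29))
For equation 2: M_2 = 203, 203 ≡ 15 (mod 47), inverse of 203 mod 47 is 22 (check: 15 × 22 = 330 ≡ 1 (mod 47))
For equation 3: M_3 = 1363, 1363 ≡ 5 (mod 7), inverse of 1363 mod 7 is 3 (check: 5 × 3 = 15 ≡ 1 (mod 7))
Combine: x ≡ Σ r_i×M_i×(M_i⁻¹ mod m_i) = 12×329×3 + 37×203×22 + 0×1363×3 = 11844 + 165242 + 0 = 177086
177086 mod 9541 = 5348
x ≡ 5348 (mod 9541)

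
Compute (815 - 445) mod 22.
18

(815 - 445) = 370
370 mod 22 = 18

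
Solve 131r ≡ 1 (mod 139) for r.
131^(-1) ≡ 52 (mod 139). Verification: 131 × 52 = 6812 ≡ 1 (mod 139)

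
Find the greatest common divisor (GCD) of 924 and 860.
4

Using the Euclidean algorithm:
924 = 1 × 860 + 64
860 = 13 × 64 + 28
64 = 2 × 28 + 8
28 = 3 × 8 + 4
8 = 2 × 4 + 0

GCD(924, 860) = 4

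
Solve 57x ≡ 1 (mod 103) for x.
47

Using Extended Euclidean Algorithm:
gcd(57, 103) = 1
Bezout coefficients: 57 × 47 + 103 × -26 = 1
So 57 × 47 ≡ 1 (mod 103)
The inverse is 47 mod 103 = 47
Verification: 57 × 47 = 2679 = 26 × 103 + 1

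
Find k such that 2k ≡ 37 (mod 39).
38

Since gcd(2, 39) = 1 divides 37, a solution exists.
Multiply both sides by the inverse of 2 mod 39:
  2^(-1) mod 39 = 20
  x ≡ 20 × 37 ≡ 740 ≡ 38 (mod 39)
Verification: 2 × 38 = 76 = 1 × 39 + 37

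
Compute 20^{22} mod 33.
4

Using successive squaring:
Binary expansion of 22: 10110
Powers of 20 mod 33 (each is the square of the previous):
  20^1 ≡ 20 (mod 33)
  20^2 ≡ 20² = 400 ≡ 4 (mod 33)
  20^4 ≡ 4² = 16 ≡ 16 (mod 33)
  20^8 ≡ 16² = 256 ≡ 25 (mod 33)
  20^16 ≡ 25² = 625 ≡ 31 (mod 33)
22 = 16 + 4 + 2, so 20^22 = 20^16 × 20^4 × 20^2 ≡ 31 × 16 × 4 (mod 33)
Multiplying step by step:
  31 × 16 = 496 ≡ 1 (mod 33)
  1 × 4 = 4 ≡ 4 (mod 33)
Result: 20^22 ≡ 4 (mod 33)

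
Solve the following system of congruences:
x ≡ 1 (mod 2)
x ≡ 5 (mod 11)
5

Using the Chinese Remainder Theorem:
M = product of moduli = 22
For equation 1: M_1 = 11, 11 ≡ 1 (mod 2), inverse of 11 mod 2 is 1 (check: 1 × 1 = 1 ≡ 1 (mod 2))
For equation 2: M_2 = 2, 2 ≡ 2 (mod 11), inverse of 2 mod 11 is 6 (check: 2 × 6 = 12 ≡ 1 (mod 11))
Combine: x ≡ Σ r_i×M_i×(M_i⁻¹ mod m_i) = 1×11×1 + 5×2×6 = 11 + 60 = 71
71 mod 22 = 5
x ≡ 5 (mod 22)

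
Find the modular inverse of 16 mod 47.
16^(-1) ≡ 3 (mod 47). Verification: 16 × 3 = 48 ≡ 1 (mod 47)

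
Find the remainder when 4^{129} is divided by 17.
By Fermat: 4^{16} ≡ 1 (mod 17). 129 = 8×16 + 1. So 4^{129} ≡ 4^{1} ≡ 4 (mod 17)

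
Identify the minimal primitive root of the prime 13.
p - 1 = 12 has prime divisors 2, 3. h is a primitive root mod 13 iff h^(12/q) ≢ 1 (mod 13) for each such q.
h = 2: 2^6 ≡ 12, 2^4 ≡ 3 (mod 13); none is 1, so 2 has order 12 and is a primitive root.
The smallest primitive root mod 13 is g = 2.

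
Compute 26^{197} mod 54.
26

Using successive squaring:
Binary expansion of 197: 11000101
Powers of 26 mod 54 (each is the square of the previous):
  26^1 ≡ 26 (mod 54)
  26^2 ≡ 26² = 676 ≡ 28 (mod 54)
  26^4 ≡ 28² = 784 ≡ 28 (mod 54)
  26^8 ≡ 28² = 784 ≡ 28 (mod 54)
  26^16 ≡ 28² = 784 ≡ 28 (mod 54)
  26^32 ≡ 28² = 784 ≡ 28 (mod 54)
  26^64 ≡ 28² = 784 ≡ 28 (mod 54)
  26^128 ≡ 28² = 784 ≡ 28 (mod 54)
197 = 128 + 64 + 4 + 1, so 26^197 = 26^128 × 26^64 × 26^4 × 26^1 ≡ 28 × 28 × 28 × 26 (mod 54)
Multiplying step by step:
  28 × 28 = 784 ≡ 28 (mod 54)
  28 × 28 = 784 ≡ 28 (mod 54)
  28 × 26 = 728 ≡ 26 (mod 54)
Result: 26^197 ≡ 26 (mod 54)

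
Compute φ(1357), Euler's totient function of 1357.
1276

Prime factorization: 1357 = 23 × 59
Using the formula φ(n) = n × Π(1 - 1/p) for each prime factor p:
φ(1357) = 1357 × (1 - 1/23) × (1 - 1/59)
φ(1357) = 1276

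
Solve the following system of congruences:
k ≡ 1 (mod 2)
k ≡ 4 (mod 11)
15

Using the Chinese Remainder Theorem:
M = product of moduli = 22
For equation 1: M_1 = 11, 11 ≡ 1 (mod 2), inverse of 11 mod 2 is 1 (check: 1 × 1 = 1 ≡ 1 (mod 2))
For equation 2: M_2 = 2, 2 ≡ 2 (mod 11), inverse of 2 mod 11 is 6 (check: 2 × 6 = 12 ≡ 1 (mod 11))
Combine: k ≡ Σ r_i×M_i×(M_i⁻¹ mod m_i) = 1×11×1 + 4×2×6 = 11 + 48 = 59
59 mod 22 = 15
k ≡ 15 (mod 22)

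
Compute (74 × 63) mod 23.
16

(74 × 63) = 4662
4662 mod 23 = 16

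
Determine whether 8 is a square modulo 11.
By Euler's criterion: 8^{5} ≡ 10 (mod 11). Since this equals -1 (≡ 10), 8 is not a QR.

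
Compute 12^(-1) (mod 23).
2

Using Extended Euclidean Algorithm:
gcd(12, 23) = 1
Bezout coefficients: 12 × 2 + 23 × -1 = 1
So 12 × 2 ≡ 1 (mod 23)
The inverse is 2 mod 23 = 2
Verification: 12 × 2 = 24 = 1 × 23 + 1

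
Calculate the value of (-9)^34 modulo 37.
Using repeated squaring. (-9) ≡ 28 (mod 37). 34 = 32 + 2 (binary 100010). Repeated squaring mod 37: 28^1 ≡ 28; 28^2 ≡ 28² = 784 ≡ 7; 28^4 ≡ 7² = 49 ≡ 12; 28^8 ≡ 12² = 144 ≡ 33; 28^16 ≡ 33² = 1089 ≡ 16; 28^32 ≡ 16² = 256 ≡ 34. Multiply: (-9)^34 ≡ 28^32 × 28^2 ≡ 34 × 7 (mod 37): 34 × 7 = 238 ≡ 16. So (-9)^34 ≡ 16 (mod 37).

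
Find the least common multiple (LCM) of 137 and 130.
17810

First find GCD(137, 130) using the Euclidean algorithm:
137 = 1 × 130 + 7
130 = 18 × 7 + 4
7 = 1 × 4 + 3
4 = 1 × 3 + 1
3 = 3 × 1 + 0
GCD(137, 130) = 1

LCM formula: LCM(a, b) = (a × b) / GCD(a, b)
LCM(137, 130) = (137 × 130) / 1
LCM(137, 130) = 17810 / 1
LCM(137, 130) = 17810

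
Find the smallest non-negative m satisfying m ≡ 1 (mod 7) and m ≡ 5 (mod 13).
M = 7 × 13 = 91. M₁ = 13, y₁ ≡ 6 (mod 7). M₂ = 7, y₂ ≡ 2 (mod 13). m = 1×13×6 + 5×7×2 ≡ 57 (mod 91)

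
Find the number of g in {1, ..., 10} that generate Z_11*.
Number of primitive roots mod 11 = φ(10) = 4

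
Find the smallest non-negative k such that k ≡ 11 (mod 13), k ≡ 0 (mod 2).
24

Using the Chinese Remainder Theorem:
M = product of moduli = 26
For equation 1: M_1 = 2, 2 ≡ 2 (mod 13), inverse of 2 mod 13 is 7 (check: 2 × 7 = 14 ≡ 1 (mod 13))
For equation 2: M_2 = 13, 13 ≡ 1 (mod 2), inverse of 13 mod 2 is 1 (check: 1 × 1 = 1 ≡ 1 (mod 2))
Combine: k ≡ Σ r_i×M_i×(M_i⁻¹ mod m_i) = 11×2×7 + 0×13×1 = 154 + 0 = 154
154 mod 26 = 24
k ≡ 24 (mod 26)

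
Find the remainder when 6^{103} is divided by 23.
By Fermat: 6^{22} ≡ 1 (mod 23). 103 = 4×22 + 15. So 6^{103} ≡ 6^{15} ≡ 8 (mod 23)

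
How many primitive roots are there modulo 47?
22

The number of primitive roots modulo p is φ(p-1) = φ(46)
φ(46) = 22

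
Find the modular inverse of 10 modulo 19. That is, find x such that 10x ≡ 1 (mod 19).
2

Using Extended Euclidean Algorithm:
gcd(10, 19) = 1
Bezout coefficients: 10 × 2 + 19 × -1 = 1
So 10 × 2 ≡ 1 (mod 19)
The inverse is 2 mod 19 = 2
Verification: 10 × 2 = 20 = 1 × 19 + 1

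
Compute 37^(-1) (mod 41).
37^(-1) ≡ 10 (mod 41). Verification: 37 × 10 = 370 ≡ 1 (mod 41)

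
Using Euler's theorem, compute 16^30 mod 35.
By Euler: 16^{24} ≡ 1 (mod 35) since gcd(16, 35) = 1. 30 = 1×24 + 6. So 16^{30} ≡ 16^{6} ≡ 1 (mod 35)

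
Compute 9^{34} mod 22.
5

Using successive squaring:
Binary expansion of 34: 100010
Powers of 9 mod 22 (each is the square of the previous):
  9^1 ≡ 9 (mod 22)
  9^2 ≡ 9² = 81 ≡ 15 (mod 22)
  9^4 ≡ 15² = 225 ≡ 5 (mod 22)
  9^8 ≡ 5² = 25 ≡ 3 (mod 22)
  9^16 ≡ 3² = 9 ≡ 9 (mod 22)
  9^32 ≡ 9² = 81 ≡ 15 (mod 22)
34 = 32 + 2, so 9^34 = 9^32 × 9^2 ≡ 15 × 15 (mod 22)
Multiplying step by step:
  15 × 15 = 225 ≡ 5 (mod 22)
Result: 9^34 ≡ 5 (mod 22)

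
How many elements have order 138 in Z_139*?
Number of primitive roots mod 139 = φ(138) = 44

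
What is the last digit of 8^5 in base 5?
8 ≡ 3 (mod 5). 5 = 4 + 1 (binary 101). Repeated squaring mod 5: 3^1 ≡ 3; 3^2 ≡ 3² = 9 ≡ 4; 3^4 ≡ 4² = 16 ≡ 1. Multiply: 8^5 ≡ 3^4 × 3^1 ≡ 1 × 3 (mod 5): 1 × 3 = 3 ≡ 3. So 8^5 ≡ 3 (mod 5).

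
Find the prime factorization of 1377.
3^4 × 17

Divide by primes starting from smallest:
1377 ÷ 3 = 459
459 ÷ 3 = 153
153 ÷ 3 = 51
51 ÷ 3 = 17
17 ÷ 17 = 1

1377 = 3^4 × 17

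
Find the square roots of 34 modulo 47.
The square roots of 34 mod 47 are 9 and 38. Verify: 9² = 81 ≡ 34 (mod 47)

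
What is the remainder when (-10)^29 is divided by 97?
Using repeated squaring. (-10) ≡ 87 (mod 97). 29 = 16 + 8 + 4 + 1 (binary 11101). Repeated squaring mod 97: 87^1 ≡ 87; 87^2 ≡ 87² = 7569 ≡ 3; 87^4 ≡ 3² = 9 ≡ 9; 87^8 ≡ 9² = 81 ≡ 81; 87^16 ≡ 81² = 6561 ≡ 62. Multiply: (-10)^29 ≡ 87^16 × 87^8 × 87^4 × 87^1 ≡ 62 × 81 × 9 × 87 (mod 97): 62 × 81 = 5022 ≡ 75; 75 × 9 = 675 ≡ 93; 93 × 87 = 8091 ≡ 40. So (-10)^29 ≡ 40 (mod 97).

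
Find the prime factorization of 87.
3 × 29

Divide by primes starting from smallest:
87 ÷ 3 = 29
29 ÷ 29 = 1

87 = 3 × 29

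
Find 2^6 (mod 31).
6 = 4 + 2 (binary 110). Repeated squaring mod 31: 2^1 ≡ 2; 2^2 ≡ 2² = 4 ≡ 4; 2^4 ≡ 4² = 16 ≡ 16. Multiply: 2^6 = 2^4 × 2^2 ≡ 16 × 4 (mod 31): 16 × 4 = 64 ≡ 2. So 2^6 ≡ 2 (mod 31).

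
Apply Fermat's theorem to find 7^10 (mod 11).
By Fermat's Little Theorem, 7^{10} ≡ 1 (mod 11) since 11 is prime and gcd(7, 11) = 1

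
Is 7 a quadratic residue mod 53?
By Euler's criterion: 7^{26} ≡ 1 (mod 53). Since this equals 1, 7 is a QR.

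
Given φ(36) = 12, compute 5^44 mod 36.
By Euler: 5^{12} ≡ 1 (mod 36) since gcd(5, 36) = 1. 44 = 3×12 + 8. So 5^{44} ≡ 5^{8} ≡ 25 (mod 36)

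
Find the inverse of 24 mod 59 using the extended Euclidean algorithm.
Extended GCD: 24(-27) + 59(11) = 1. So 24^(-1) ≡ 32 ≡ 32 (mod 59). Verify: 24 × 32 = 768 ≡ 1 (mod 59)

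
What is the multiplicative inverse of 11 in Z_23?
11^(-1) ≡ 21 (mod 23). Verification: 11 × 21 = 231 ≡ 1 (mod 23)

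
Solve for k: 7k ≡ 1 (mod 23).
10

Since gcd(7, 23) = 1 divides 1, a solution exists.
Multiply both sides by the inverse of 7 mod 23:
  7^(-1) mod 23 = 10
  x ≡ 10 × 1 ≡ 10 ≡ 10 (mod 23)
Verification: 7 × 10 = 70 = 3 × 23 + 1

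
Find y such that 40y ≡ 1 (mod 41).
40^(-1) ≡ 40 (mod 41). Verification: 40 × 40 = 1600 ≡ 1 (mod 41)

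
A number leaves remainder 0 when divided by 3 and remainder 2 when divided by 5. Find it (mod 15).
M = 3 × 5 = 15. M₁ = 5, y₁ ≡ 2 (mod 3). M₂ = 3, y₂ ≡ 2 (mod 5). x = 0×5×2 + 2×3×2 ≡ 12 (mod 15)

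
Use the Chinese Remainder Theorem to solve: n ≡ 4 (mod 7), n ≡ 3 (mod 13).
M = 7 × 13 = 91. M₁ = 13, y₁ ≡ 6 (mod 7). M₂ = 7, y₂ ≡ 2 (mod 13). n = 4×13×6 + 3×7×2 ≡ 81 (mod 91)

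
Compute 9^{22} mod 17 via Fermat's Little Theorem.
4

By Fermat's Little Theorem, a^(p-1) ≡ 1 (mod p) for prime p and gcd(a, p) = 1
Here p = 17, so 9^16 ≡ 1 (mod 17)
We can reduce the exponent: 22 mod 16 = 6
So 9^22 ≡ 9^6 (mod 17)
Computing: 9^6 mod 17 = 4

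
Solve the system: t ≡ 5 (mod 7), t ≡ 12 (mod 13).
M = 7 × 13 = 91. M₁ = 13, y₁ ≡ 6 (mod 7). M₂ = 7, y₂ ≡ 2 (mod 13). t = 5×13×6 + 12×7×2 ≡ 12 (mod 91)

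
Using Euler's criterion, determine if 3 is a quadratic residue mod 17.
By Euler's criterion: 3^{8} ≡ 16 (mod 17). Since this equals -1 (≡ 16), 3 is not a QR.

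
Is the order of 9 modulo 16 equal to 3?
No, the actual order is 2, not 3.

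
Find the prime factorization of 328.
2^3 × 41

Divide by primes starting from smallest:
328 ÷ 2 = 164
164 ÷ 2 = 82
82 ÷ 2 = 41
41 ÷ 41 = 1

328 = 2^3 × 41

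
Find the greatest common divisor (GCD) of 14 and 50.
2

Using the Euclidean algorithm:
14 = 0 × 50 + 14
50 = 3 × 14 + 8
14 = 1 × 8 + 6
8 = 1 × 6 + 2
6 = 3 × 2 + 0

GCD(14, 50) = 2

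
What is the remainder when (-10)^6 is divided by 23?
(-10) ≡ 13 (mod 23). 6 = 4 + 2 (binary 110). Repeated squaring mod 23: 13^1 ≡ 13; 13^2 ≡ 13² = 169 ≡ 8; 13^4 ≡ 8² = 64 ≡ 18. Multiply: (-10)^6 ≡ 13^4 × 13^2 ≡ 18 × 8 (mod 23): 18 × 8 = 144 ≡ 6. So (-10)^6 ≡ 6 (mod 23).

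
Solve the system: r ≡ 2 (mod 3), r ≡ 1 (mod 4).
M = 3 × 4 = 12. M₁ = 4, y₁ ≡ 1 (mod 3). M₂ = 3, y₂ ≡ 3 (mod 4). r = 2×4×1 + 1×3×3 ≡ 5 (mod 12)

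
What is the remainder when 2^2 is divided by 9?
2 = 2 (binary 10). Repeated squaring mod 9: 2^1 ≡ 2; 2^2 ≡ 2² = 4 ≡ 4. So 2^2 ≡ 4 (mod 9).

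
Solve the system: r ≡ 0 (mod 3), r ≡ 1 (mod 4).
M = 3 × 4 = 12. M₁ = 4, y₁ ≡ 1 (mod 3). M₂ = 3, y₂ ≡ 3 (mod 4). r = 0×4×1 + 1×3×3 ≡ 9 (mod 12)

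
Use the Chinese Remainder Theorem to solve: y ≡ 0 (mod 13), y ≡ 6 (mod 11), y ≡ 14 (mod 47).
1612

Using the Chinese Remainder Theorem:
M = product of moduli = 6721
For equation 1: M_1 = 517, 517 ≡ 10 (mod 13), inverse of 517 mod 13 is 4 (check: 10 × 4 = 40 ≡ 1 (mod 13))
For equation 2: M_2 = 611, 611 ≡ 6 (mod 11), inverse of 611 mod 11 is 2 (check: 6 × 2 = 12 ≡ 1 (mod 11))
For equation 3: M_3 = 143, 143 ≡ 2 (mod 47), inverse of 143 mod 47 is 24 (check: 2 × 24 = 48 ≡ 1 (mod 47))
Combine: y ≡ Σ r_i×M_i×(M_i⁻¹ mod m_i) = 0×517×4 + 6×611×2 + 14×143×24 = 0 + 7332 + 48048 = 55380
55380 mod 6721 = 1612
y ≡ 1612 (mod 6721)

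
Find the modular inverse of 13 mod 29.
13^(-1) ≡ 9 (mod 29). Verification: 13 × 9 = 117 ≡ 1 (mod 29)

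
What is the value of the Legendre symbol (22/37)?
(22/37) = 22^{18} mod 37 = -1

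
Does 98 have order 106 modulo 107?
p - 1 = 106 has prime divisors 2, 53. Check 98^(106/q) mod 107 for each: 98^(106/2) = 98^53 ≡ 106, 98^(106/53) = 98^2 ≡ 81 (mod 107). None of these is 1, so 98 has order 106 = φ(107), so it is a primitive root mod 107.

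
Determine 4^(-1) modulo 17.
4^(-1) ≡ 13 (mod 17). Verification: 4 × 13 = 52 ≡ 1 (mod 17)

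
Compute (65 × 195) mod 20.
15

(65 × 195) = 12675
12675 mod 20 = 15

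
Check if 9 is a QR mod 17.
By Euler's criterion: 9^{8} ≡ 1 (mod 17). Since this equals 1, 9 is a QR.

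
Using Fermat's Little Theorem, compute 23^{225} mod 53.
23

By Fermat's Little Theorem, a^(p-1) ≡ 1 (mod p) for prime p and gcd(a, p) = 1
Here p = 53, so 23^52 ≡ 1 (mod 53)
We can reduce the exponent: 225 mod 52 = 17
So 23^225 ≡ 23^17 (mod 53)
Computing: 23^17 mod 53 = 23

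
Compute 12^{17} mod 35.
17

Using successive squaring:
Binary expansion of 17: 10001
Powers of 12 mod 35 (each is the square of the previous):
  12^1 ≡ 12 (mod 35)
  12^2 ≡ 12² = 144 ≡ 4 (mod 35)
  12^4 ≡ 4² = 16 ≡ 16 (mod 35)
  12^8 ≡ 16² = 256 ≡ 11 (mod 35)
  12^16 ≡ 11² = 121 ≡ 16 (mod 35)
17 = 16 + 1, so 12^17 = 12^16 × 12^1 ≡ 16 × 12 (mod 35)
Multiplying step by step:
  16 × 12 = 192 ≡ 17 (mod 35)
Result: 12^17 ≡ 17 (mod 35)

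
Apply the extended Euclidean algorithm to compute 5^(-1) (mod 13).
Extended GCD: 5(-5) + 13(2) = 1. So 5^(-1) ≡ 8 ≡ 8 (mod 13). Verify: 5 × 8 = 40 ≡ 1 (mod 13)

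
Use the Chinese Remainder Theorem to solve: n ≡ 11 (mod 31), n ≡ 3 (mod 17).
445

Using the Chinese Remainder Theorem:
M = product of moduli = 527
For equation 1: M_1 = 17, 17 ≡ 17 (mod 31), inverse of 17 mod 31 is 11 (check: 17 × 11 = 187 ≡ 1 (mod 31))
For equation 2: M_2 = 31, 31 ≡ 14 (mod 17), inverse of 31 mod 17 is 11 (check: 14 × 11 = 154 ≡ 1 (mod 17))
Combine: n ≡ Σ r_i×M_i×(M_i⁻¹ mod m_i) = 11×17×11 + 3×31×11 = 2057 + 1023 = 3080
3080 mod 527 = 445
n ≡ 445 (mod 527)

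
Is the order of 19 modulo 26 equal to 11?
No, the actual order is 12, not 11.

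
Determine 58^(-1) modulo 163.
58^(-1) ≡ 104 (mod 163). Verification: 58 × 104 = 6032 ≡ 1 (mod 163)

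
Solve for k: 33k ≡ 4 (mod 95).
3

Since gcd(33, 95) = 1 divides 4, a solution exists.
Multiply both sides by the inverse of 33 mod 95:
  33^(-1) mod 95 = 72
  x ≡ 72 × 4 ≡ 288 ≡ 3 (mod 95)
Verification: 33 × 3 = 99 = 1 × 95 + 4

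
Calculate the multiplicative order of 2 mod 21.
Powers of 2 mod 21: 2^1≡2, 2^2≡4, 2^3≡8, 2^4≡16, 2^5≡11, 2^6≡1. Order = 6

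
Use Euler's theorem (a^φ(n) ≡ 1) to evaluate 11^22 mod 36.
By Euler: 11^{12} ≡ 1 (mod 36) since gcd(11, 36) = 1. 22 = 1×12 + 10. So 11^{22} ≡ 11^{10} ≡ 25 (mod 36)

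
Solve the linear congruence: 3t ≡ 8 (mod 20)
16

Since gcd(3, 20) = 1 divides 8, a solution exists.
Multiply both sides by the inverse of 3 mod 20:
  3^(-1) mod 20 = 7
  x ≡ 7 × 8 ≡ 56 ≡ 16 (mod 20)
Verification: 3 × 16 = 48 = 2 × 20 + 8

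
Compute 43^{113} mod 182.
127

Using successive squaring:
Binary expansion of 113: 1110001
Powers of 43 mod 182 (each is the square of the previous):
  43^1 ≡ 43 (mod 182)
  43^2 ≡ 43² = 1849 ≡ 29 (mod 182)
  43^4 ≡ 29² = 841 ≡ 113 (mod 182)
  43^8 ≡ 113² = 12769 ≡ 29 (mod 182)
  43^16 ≡ 29² = 841 ≡ 113 (mod 182)
  43^32 ≡ 113² = 12769 ≡ 29 (mod 182)
  43^64 ≡ 29² = 841 ≡ 113 (mod 182)
113 = 64 + 32 + 16 + 1, so 43^113 = 43^64 × 43^32 × 43^16 × 43^1 ≡ 113 × 29 × 113 × 43 (mod 182)
Multiplying step by step:
  113 × 29 = 3277 ≡ 1 (mod 182)
  1 × 113 = 113 ≡ 113 (mod 182)
  113 × 43 = 4859 ≡ 127 (mod 182)
Result: 43^113 ≡ 127 (mod 182)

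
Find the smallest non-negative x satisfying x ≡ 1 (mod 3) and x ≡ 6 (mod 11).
M = 3 × 11 = 33. M₁ = 11, y₁ ≡ 2 (mod 3). M₂ = 3, y₂ ≡ 4 (mod 11). x = 1×11×2 + 6×3×4 ≡ 28 (mod 33)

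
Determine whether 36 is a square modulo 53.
By Euler's criterion: 36^{26} ≡ 1 (mod 53). Since this equals 1, 36 is a QR.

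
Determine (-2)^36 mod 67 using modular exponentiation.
Using repeated squaring. (-2) ≡ 65 (mod 67). 36 = 32 + 4 (binary 100100). Repeated squaring mod 67: 65^1 ≡ 65; 65^2 ≡ 65² = 4225 ≡ 4; 65^4 ≡ 4² = 16 ≡ 16; 65^8 ≡ 16² = 256 ≡ 55; 65^16 ≡ 55² = 3025 ≡ 10; 65^32 ≡ 10² = 100 ≡ 33. Multiply: (-2)^36 ≡ 65^32 × 65^4 ≡ 33 × 16 (mod 67): 33 × 16 = 528 ≡ 59. So (-2)^36 ≡ 59 (mod 67).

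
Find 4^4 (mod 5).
4 = 4 (binary 100). Repeated squaring mod 5: 4^1 ≡ 4; 4^2 ≡ 4² = 16 ≡ 1; 4^4 ≡ 1² = 1 ≡ 1. So 4^4 ≡ 1 (mod 5).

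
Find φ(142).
70

Prime factorization: 142 = 2 × 71
Using the formula φ(n) = n × Π(1 - 1/p) for each prime factor p:
φ(142) = 142 × (1 - 1/2) × (1 - 1/71)
φ(142) = 70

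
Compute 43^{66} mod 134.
1

Using successive squaring:
Binary expansion of 66: 1000010
Powers of 43 mod 134 (each is the square of the previous):
  43^1 ≡ 43 (mod 134)
  43^2 ≡ 43² = 1849 ≡ 107 (mod 134)
  43^4 ≡ 107² = 11449 ≡ 59 (mod 134)
  43^8 ≡ 59² = 3481 ≡ 131 (mod 134)
  43^16 ≡ 131² = 17161 ≡ 9 (mod 134)
  43^32 ≡ 9² = 81 ≡ 81 (mod 134)
  43^64 ≡ 81² = 6561 ≡ 129 (mod 134)
66 = 64 + 2, so 43^66 = 43^64 × 43^2 ≡ 129 × 107 (mod 134)
Multiplying step by step:
  129 × 107 = 13803 ≡ 1 (mod 134)
Result: 43^66 ≡ 1 (mod 134)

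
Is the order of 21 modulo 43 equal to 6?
No, the actual order is 7, not 6.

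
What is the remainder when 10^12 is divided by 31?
Using repeated squaring. 12 = 8 + 4 (binary 1100). Repeated squaring mod 31: 10^1 ≡ 10; 10^2 ≡ 10² = 100 ≡ 7; 10^4 ≡ 7² = 49 ≡ 18; 10^8 ≡ 18² = 324 ≡ 14. Multiply: 10^12 = 10^8 × 10^4 ≡ 14 × 18 (mod 31): 14 × 18 = 252 ≡ 4. So 10^12 ≡ 4 (mod 31).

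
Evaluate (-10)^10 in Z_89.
(-10) ≡ 79 (mod 89). 10 = 8 + 2 (binary 1010). Repeated squaring mod 89: 79^1 ≡ 79; 79^2 ≡ 79² = 6241 ≡ 11; 79^4 ≡ 11² = 121 ≡ 32; 79^8 ≡ 32² = 1024 ≡ 45. Multiply: (-10)^10 ≡ 79^8 × 79^2 ≡ 45 × 11 (mod 89): 45 × 11 = 495 ≡ 50. So (-10)^10 ≡ 50 (mod 89).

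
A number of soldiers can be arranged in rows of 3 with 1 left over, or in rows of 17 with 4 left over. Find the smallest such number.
M = 3 × 17 = 51. M₁ = 17, y₁ ≡ 2 (mod 3). M₂ = 3, y₂ ≡ 6 (mod 17). k = 1×17×2 + 4×3×6 ≡ 4 (mod 51). The smallest positive such number is 4.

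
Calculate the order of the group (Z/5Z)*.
4

Prime factorization: 5 = 5
Using the formula φ(n) = n × Π(1 - 1/p) for each prime factor p:
φ(5) = 5 × (1 - 1/5)
φ(5) = 4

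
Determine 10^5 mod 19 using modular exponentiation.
5 = 4 + 1 (binary 101). Repeated squaring mod 19: 10^1 ≡ 10; 10^2 ≡ 10² = 100 ≡ 5; 10^4 ≡ 5² = 25 ≡ 6. Multiply: 10^5 = 10^4 × 10^1 ≡ 6 × 10 (mod 19): 6 × 10 = 60 ≡ 3. So 10^5 ≡ 3 (mod 19).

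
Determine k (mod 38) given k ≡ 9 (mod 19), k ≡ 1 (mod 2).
9

Using the Chinese Remainder Theorem:
M = product of moduli = 38
For equation 1: M_1 = 2, 2 ≡ 2 (mod 19), inverse of 2 mod 19 is 10 (check: 2 × 10 = 20 ≡ 1 (mod 19))
For equation 2: M_2 = 19, 19 ≡ 1 (mod 2), inverse of 19 mod 2 is 1 (check: 1 × 1 = 1 ≡ 1 (mod 2))
Combine: k ≡ Σ r_i×M_i×(M_i⁻¹ mod m_i) = 9×2×10 + 1×19×1 = 180 + 19 = 199
199 mod 38 = 9
k ≡ 9 (mod 38)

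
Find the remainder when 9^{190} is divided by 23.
By Fermat: 9^{22} ≡ 1 (mod 23). 190 = 8×22 + 14. So 9^{190} ≡ 9^{14} ≡ 16 (mod 23)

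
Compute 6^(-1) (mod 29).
5

Using Extended Euclidean Algorithm:
gcd(6, 29) = 1
Bezout coefficients: 6 × 5 + 29 × -1 = 1
So 6 × 5 ≡ 1 (mod 29)
The inverse is 5 mod 29 = 5
Verification: 6 × 5 = 30 = 1 × 29 + 1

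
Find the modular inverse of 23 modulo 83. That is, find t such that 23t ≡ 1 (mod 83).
65

Using Extended Euclidean Algorithm:
gcd(23, 83) = 1
Bezout coefficients: 23 × -18 + 83 × 5 = 1
So 23 × -18 ≡ 1 (mod 83)
The inverse is -18 mod 83 = 65
Verification: 23 × 65 = 1495 = 18 × 83 + 1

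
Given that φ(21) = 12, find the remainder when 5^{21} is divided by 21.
By Euler: 5^{12} ≡ 1 (mod 21) since gcd(5, 21) = 1. 21 = 1×12 + 9. So 5^{21} ≡ 5^{9} ≡ 20 (mod 21)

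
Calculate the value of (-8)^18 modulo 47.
Using repeated squaring. (-8) ≡ 39 (mod 47). 18 = 16 + 2 (binary 10010). Repeated squaring mod 47: 39^1 ≡ 39; 39^2 ≡ 39² = 1521 ≡ 17; 39^4 ≡ 17² = 289 ≡ 7; 39^8 ≡ 7² = 49 ≡ 2; 39^16 ≡ 2² = 4 ≡ 4. Multiply: (-8)^18 ≡ 39^16 × 39^2 ≡ 4 × 17 (mod 47): 4 × 17 = 68 ≡ 21. So (-8)^18 ≡ 21 (mod 47).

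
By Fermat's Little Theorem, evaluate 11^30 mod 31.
By Fermat's Little Theorem, 11^{30} ≡ 1 (mod 31) since 31 is prime and gcd(11, 31) = 1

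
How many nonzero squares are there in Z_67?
For prime 67, there are (p-1)/2 = (67-1)/2 = 33 quadratic residues (excluding 0).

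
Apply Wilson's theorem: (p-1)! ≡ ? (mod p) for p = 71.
By Wilson's theorem, (70)! ≡ -1 ≡ 70 (mod 71)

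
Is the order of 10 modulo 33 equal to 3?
No, the actual order is 2, not 3.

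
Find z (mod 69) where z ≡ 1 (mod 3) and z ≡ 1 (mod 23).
M = 3 × 23 = 69. M₁ = 23, y₁ ≡ 2 (mod 3). M₂ = 3, y₂ ≡ 8 (mod 23). z = 1×23×2 + 1×3×8 ≡ 1 (mod 69)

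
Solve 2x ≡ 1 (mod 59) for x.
2^(-1) ≡ 30 (mod 59). Verification: 2 × 30 = 60 ≡ 1 (mod 59)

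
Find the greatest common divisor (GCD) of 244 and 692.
4

Using the Euclidean algorithm:
244 = 0 × 692 + 244
692 = 2 × 244 + 204
244 = 1 × 204 + 40
204 = 5 × 40 + 4
40 = 10 × 4 + 0

GCD(244, 692) = 4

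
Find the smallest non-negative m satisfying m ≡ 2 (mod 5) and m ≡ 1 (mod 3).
M = 5 × 3 = 15. M₁ = 3, y₁ ≡ 2 (mod 5). M₂ = 5, y₂ ≡ 2 (mod 3). m = 2×3×2 + 1×5×2 ≡ 7 (mod 15)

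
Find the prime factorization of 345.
3 × 5 × 23

Divide by primes starting from smallest:
345 ÷ 3 = 115
115 ÷ 5 = 23
23 ÷ 23 = 1

345 = 3 × 5 × 23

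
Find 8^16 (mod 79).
Using repeated squaring. 16 = 16 (binary 10000). Repeated squaring mod 79: 8^1 ≡ 8; 8^2 ≡ 8² = 64 ≡ 64; 8^4 ≡ 64² = 4096 ≡ 67; 8^8 ≡ 67² = 4489 ≡ 65; 8^16 ≡ 65² = 4225 ≡ 38. So 8^16 ≡ 38 (mod 79).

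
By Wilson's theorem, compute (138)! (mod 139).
By Wilson's theorem, (138)! ≡ -1 ≡ 138 (mod 139)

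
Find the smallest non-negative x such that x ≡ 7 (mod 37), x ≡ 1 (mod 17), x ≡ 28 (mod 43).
18174

Using the Chinese Remainder Theorem:
M = product of moduli = 27047
For equation 1: M_1 = 731, 731 ≡ 28 (mod 37), inverse of 731 mod 37 is 4 (check: 28 × 4 = 112 ≡ 1 (mod 37))
For equation 2: M_2 = 1591, 1591 ≡ 10 (mod 17), inverse of 1591 mod 17 is 12 (check: 10 × 12 = 120 ≡ 1 (mod 17))
For equation 3: M_3 = 629, 629 ≡ 27 (mod 43), inverse of 629 mod 43 is 8 (check: 27 × 8 = 216 ≡ 1 (mod 43))
Combine: x ≡ Σ r_i×M_i×(M_i⁻¹ mod m_i) = 7×731×4 + 1×1591×12 + 28×629×8 = 20468 + 19092 + 140896 = 180456
180456 mod 27047 = 18174
x ≡ 18174 (mod 27047)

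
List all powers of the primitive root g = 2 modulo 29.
g^1, g^2, ..., g^{28} mod 29: {2, 4, 8, 16, 3, 6, 12, 24, 19, 9, 18, 7, 14, 28, 27, 25, 21, 13, 26, 23, 17, 5, 10, 20, 11, 22, 15, 1}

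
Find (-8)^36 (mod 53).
Using repeated squaring. (-8) ≡ 45 (mod 53). 36 = 32 + 4 (binary 100100). Repeated squaring mod 53: 45^1 ≡ 45; 45^2 ≡ 45² = 2025 ≡ 11; 45^4 ≡ 11² = 121 ≡ 15; 45^8 ≡ 15² = 225 ≡ 13; 45^16 ≡ 13² = 169 ≡ 10; 45^32 ≡ 10² = 100 ≡ 47. Multiply: (-8)^36 ≡ 45^32 × 45^4 ≡ 47 × 15 (mod 53): 47 × 15 = 705 ≡ 16. So (-8)^36 ≡ 16 (mod 53).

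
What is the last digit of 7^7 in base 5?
7 ≡ 2 (mod 5). 7 = 4 + 2 + 1 (binary 111). Repeated squaring mod 5: 2^1 ≡ 2; 2^2 ≡ 2² = 4 ≡ 4; 2^4 ≡ 4² = 16 ≡ 1. Multiply: 7^7 ≡ 2^4 × 2^2 × 2^1 ≡ 1 × 4 × 2 (mod 5): 1 × 4 = 4 ≡ 4; 4 × 2 = 8 ≡ 3. So 7^7 ≡ 3 (mod 5).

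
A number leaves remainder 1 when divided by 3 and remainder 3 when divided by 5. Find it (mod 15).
M = 3 × 5 = 15. M₁ = 5, y₁ ≡ 2 (mod 3). M₂ = 3, y₂ ≡ 2 (mod 5). z = 1×5×2 + 3×3×2 ≡ 13 (mod 15)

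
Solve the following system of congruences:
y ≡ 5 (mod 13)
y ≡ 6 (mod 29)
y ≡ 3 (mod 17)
122

Using the Chinese Remainder Theorem:
M = product of moduli = 6409
For equation 1: M_1 = 493, 493 ≡ 12 (mod 13), inverse of 493 mod 13 is 12 (check: 12 × 12 = 144 ≡ 1 (mod 13))
For equation 2: M_2 = 221, 221 ≡ 18 (mod 29), inverse of 221 mod 29 is 21 (check: 18 × 21 = 378 ≡ 1 (mod 29))
For equation 3: M_3 = 377, 377 ≡ 3 (mod 17), inverse of 377 mod 17 is 6 (check: 3 × 6 = 18 ≡ 1 (mod 17))
Combine: y ≡ Σ r_i×M_i×(M_i⁻¹ mod m_i) = 5×493×12 + 6×221×21 + 3×377×6 = 29580 + 27846 + 6786 = 64212
64212 mod 6409 = 122
y ≡ 122 (mod 6409)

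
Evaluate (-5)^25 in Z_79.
Using repeated squaring. (-5) ≡ 74 (mod 79). 25 = 16 + 8 + 1 (binary 11001). Repeated squaring mod 79: 74^1 ≡ 74; 74^2 ≡ 74² = 5476 ≡ 25; 74^4 ≡ 25² = 625 ≡ 72; 74^8 ≡ 72² = 5184 ≡ 49; 74^16 ≡ 49² = 2401 ≡ 31. Multiply: (-5)^25 ≡ 74^16 × 74^8 × 74^1 ≡ 31 × 49 × 74 (mod 79): 31 × 49 = 1519 ≡ 18; 18 × 74 = 1332 ≡ 68. So (-5)^25 ≡ 68 (mod 79).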